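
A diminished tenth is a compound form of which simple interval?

Subtracting seven from the interval number removes an octave: 10 − 7 = 3.
So a diminished tenth is an octave plus a diminished third. The quality is unchanged.

diminished 3rd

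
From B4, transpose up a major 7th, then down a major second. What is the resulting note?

G#5

Up a major seventh from B4: A#5 (11 semitones up).
A#5 down a major second → G#5 (2 semitones).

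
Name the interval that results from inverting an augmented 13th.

First reduce the compound augmented thirteenth to its simple form, an augmented sixth.
Inverted interval numbers add to nine, so a sixth pairs with a third (6 + 3 = 9).
The quality also flips — augmented becomes diminished — giving a diminished third.

diminished third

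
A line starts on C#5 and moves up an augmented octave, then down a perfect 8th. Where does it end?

C##5

Up an augmented octave from C#5: C##6 (13 semitones up).
C##6 down a perfect octave → C##5 (12 semitones).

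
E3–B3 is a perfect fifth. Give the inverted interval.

The rule of nine gives the new number: 9 − 5 = 4, so a fifth becomes a fourth.
The quality also flips — perfect stays perfect — giving a perfect fourth.

P4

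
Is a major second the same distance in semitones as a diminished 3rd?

Yes

Both span 2 semitones: a major second and a diminished third are the same chromatic distance.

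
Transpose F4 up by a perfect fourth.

Bb4

The fourth takes the letter from F up to B.
A perfect fourth is 5 semitones; 5 semitones up from F4 gives Bb4.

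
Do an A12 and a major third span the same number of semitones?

20 semitones (augmented twelfth) vs 4 semitones (major third): not equal.

No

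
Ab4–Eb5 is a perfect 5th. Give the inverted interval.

Inverted interval numbers add to nine, so a fifth pairs with a fourth (5 + 4 = 9).
The quality also flips — perfect stays perfect — giving a perfect fourth.

perfect fourth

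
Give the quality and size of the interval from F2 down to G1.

Descending from F2 to G1 is the same interval as ascending G1 to F2.
G to F spans seven letter names (G-A-B-C-D-E-F): a seventh.
G1 to F2 is 10 semitones, a half step short of the major seventh (11), so this is minor.

minor seventh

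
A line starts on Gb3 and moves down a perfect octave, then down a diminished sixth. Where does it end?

Down a perfect octave from Gb3: Gb2 (12 semitones down).
Down a diminished sixth from Gb2: B1 (7 semitones down).

B1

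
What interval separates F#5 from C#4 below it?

perfect eleventh

Descending from F#5 to C#4 is the same interval as ascending C#4 to F#5.
C to F spans four letter names (C-D-E-F), plus an octave — that makes it an eleventh of some quality.
The perfect eleventh spans 17 semitones, and C#4 to F#5 is exactly 17 semitones — so this is a perfect eleventh.
(Equivalently, a compound perfect fourth: a perfect fourth plus an octave.)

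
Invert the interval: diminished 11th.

First reduce the compound diminished eleventh to its simple form, a diminished fourth.
Inverted interval numbers add to nine, so a fourth pairs with a fifth (4 + 5 = 9).
And diminished becomes augmented under inversion, so we get an augmented fifth.

augmented 5th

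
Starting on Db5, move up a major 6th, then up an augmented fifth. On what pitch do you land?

F#6

A major sixth up from Db5 is Bb5.
Bb5 up an augmented fifth → F#6 (8 semitones).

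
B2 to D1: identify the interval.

M13

Descending from B2 to D1 is the same interval as ascending D1 to B2.
D to B spans six letter names (D-E-F-G-A-B), plus an octave — that makes it a thirteenth of some quality.
D1 to B2 is 21 semitones, matching the major thirteenth exactly, so the quality is major.
(Equivalently, a compound major sixth: a major sixth plus an octave.)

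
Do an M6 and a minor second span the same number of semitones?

No

A major sixth is 9 semitones but a minor second is 1 semitone — different sizes.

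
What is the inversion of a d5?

The rule of nine gives the new number: 9 − 5 = 4, so a fifth becomes a fourth.
The quality also flips — diminished becomes augmented — giving an augmented fourth.

A4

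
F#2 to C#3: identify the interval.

perfect fifth

F to C spans five letter names (F-G-A-B-C), so the interval is some kind of fifth.
Counting semitones, F#2→C#3 is 7, which is the perfect fifth.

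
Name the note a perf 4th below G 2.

D 2

Counting four letter names down from G lands on D.
Moving 5 semitones down from G2 (the size of a perfect fourth) reaches D2.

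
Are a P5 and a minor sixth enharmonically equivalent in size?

No

7 semitones (perfect fifth) vs 8 semitones (minor sixth): not equal.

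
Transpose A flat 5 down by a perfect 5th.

The fifth takes the letter from A down to D.
A perfect fifth is 7 semitones; 7 semitones down from Ab5 gives Db5.

D flat 5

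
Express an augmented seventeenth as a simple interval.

Subtracting seven from the interval number removes an octave: 17 − 14 = 3.
That makes an augmented seventeenth a compound augmented third — 2 octaves plus an augmented third.

augmented third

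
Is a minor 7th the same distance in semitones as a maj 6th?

A minor seventh spans 10 semitones; a major sixth spans 9 semitones. They differ by 1.

No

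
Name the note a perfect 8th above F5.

An octave keeps the letter name F, an octave up from F.
A perfect octave is 12 semitones; 12 semitones up from F5 gives F6.

F6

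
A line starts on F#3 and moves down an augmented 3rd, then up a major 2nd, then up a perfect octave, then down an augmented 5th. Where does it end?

F#3 down an augmented third → Db3 (5 semitones).
Db3 up a major second → Eb3 (2 semitones).
Up a perfect octave from Eb3: Eb4 (12 semitones up).
Down an augmented fifth from Eb4: Abb3 (8 semitones down).

Abb3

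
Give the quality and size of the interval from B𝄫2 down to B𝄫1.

Descending from Bbb2 to Bbb1 is the same interval as ascending Bbb1 to Bbb2.
B to B is the same letter name, plus an octave, so the interval is some kind of octave.
The perfect octave spans 12 semitones, and Bbb1 to Bbb2 is exactly 12 semitones — so this is a perfect octave.

perfect octave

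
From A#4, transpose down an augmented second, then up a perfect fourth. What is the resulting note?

Down an augmented second from A#4: G4 (3 semitones down).
Up a perfect fourth from G4: C5 (5 semitones up).

C5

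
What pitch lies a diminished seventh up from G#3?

F4

Seven letter names up from G: F.
A diminished seventh spans 9 semitones, so from G#3 the target pitch is F4.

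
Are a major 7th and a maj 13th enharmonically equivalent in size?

No

A major seventh is 11 semitones but a major thirteenth is 21 semitones — different sizes.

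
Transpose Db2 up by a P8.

For an octave the letter name doesn't change: still D, an octave up.
Moving 12 semitones up from Db2 (the size of a perfect octave) reaches Db3.

Db3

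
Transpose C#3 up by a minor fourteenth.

B4

Counting seven letter names plus an octave up from C lands on B.
Moving 22 semitones up from C#3 (the size of a minor fourteenth) reaches B4.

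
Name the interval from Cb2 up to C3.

augmented octave

C to C is the same letter name, plus an octave, so the interval is some kind of octave.
A perfect octave would be 12 semitones; Cb2 to C3 is 13, one semitone wider, so the interval is augmented.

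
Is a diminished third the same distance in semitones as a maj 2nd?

Yes

A diminished third spans 2 semitones, and a major second also spans 2 semitones — they're enharmonic.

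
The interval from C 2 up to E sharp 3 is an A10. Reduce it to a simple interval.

augmented 3rd

Subtracting seven from the interval number removes an octave: 10 − 7 = 3.
That makes an augmented tenth a compound augmented third — an octave plus an augmented third.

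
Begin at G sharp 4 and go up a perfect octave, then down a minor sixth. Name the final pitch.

B sharp 4

G#4 up a perfect octave → G#5 (12 semitones).
A minor sixth down from G#5 is B#4.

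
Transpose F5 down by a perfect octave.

F4

For an octave the letter name doesn't change: still F, an octave down.
A perfect octave spans 12 semitones, so from F5 the target pitch is F4.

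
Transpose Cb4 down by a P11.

Four letters down from C (plus an octave) reaches G.
A perfect eleventh is 17 semitones; 17 semitones down from Cb4 gives Gb2.

Gb2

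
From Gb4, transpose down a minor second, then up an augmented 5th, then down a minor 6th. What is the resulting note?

E#4

A minor second down from Gb4 is F4.
Up an augmented fifth from F4: C#5 (8 semitones up).
Down a minor sixth from C#5: E#4 (8 semitones down).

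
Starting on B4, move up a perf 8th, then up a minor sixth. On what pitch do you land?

Up a perfect octave from B4: B5 (12 semitones up).
B5 up a minor sixth → G6 (8 semitones).

G6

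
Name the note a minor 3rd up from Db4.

Fb4

The third takes the letter from D up to F.
A minor third spans 3 semitones, so from Db4 the target pitch is Fb4.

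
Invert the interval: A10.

First reduce the compound augmented tenth to its simple form, an augmented third.
Interval numbers invert to sum to nine: 3 + 6 = 9, so a third inverts to a sixth.
Quality inverts too: augmented becomes diminished. That makes the inversion a diminished sixth.

d6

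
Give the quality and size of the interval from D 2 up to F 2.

m3

D to F spans three letter names (D-E-F) — that makes it a third of some quality.
A major third would be 4 semitones, but D2 to F2 is 3 — one semitone narrower, making it a minor third.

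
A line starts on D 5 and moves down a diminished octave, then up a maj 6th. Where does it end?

B sharp 4

A diminished octave down from D5 is D#4.
Up a major sixth from D#4: B#4 (9 semitones up).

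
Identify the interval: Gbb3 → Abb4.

G to A spans two letter names (G-A), plus an octave: a ninth.
Counting semitones, Gbb3→Abb4 is 14, which is the major ninth.
(Equivalently, a compound major second: a major second plus an octave.)

major 9th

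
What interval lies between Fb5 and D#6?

F to D spans six letter names (F-G-A-B-C-D) — that makes it a sixth of some quality.
Fb5 to D#6 spans 11 semitones — two semitones wider than the major sixth (9) — giving a doubly augmented sixth.

AA6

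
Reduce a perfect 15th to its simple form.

perfect octave

Take out an octave (7 from the number): 15 − 7 = 8.
Quality carries through unchanged, so the simple form is a perfect octave.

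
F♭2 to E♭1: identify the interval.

m9

Descending from Fb2 to Eb1 is the same interval as ascending Eb1 to Fb2.
E to F spans two letter names (E-F), plus an octave — that makes it a ninth of some quality.
A major ninth would be 14 semitones, but Eb1 to Fb2 is 13 — one semitone narrower, making it a minor ninth.
(Equivalently, a compound minor second: a minor second plus an octave.)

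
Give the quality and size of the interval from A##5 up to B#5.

minor second

A to B spans two letter names (A-B), so the interval is some kind of second.
At 1 semitone, A##5→B#5 falls one short of a major second: minor.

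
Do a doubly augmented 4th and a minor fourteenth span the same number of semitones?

No

A doubly augmented fourth spans 7 semitones; a minor fourteenth spans 22 semitones. They differ by 15.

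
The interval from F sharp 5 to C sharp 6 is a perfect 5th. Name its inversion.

Inverted interval numbers add to nine, so a fifth pairs with a fourth (5 + 4 = 9).
Quality inverts too: perfect stays perfect. That makes the inversion a perfect fourth.

perfect fourth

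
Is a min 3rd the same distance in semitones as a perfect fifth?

No

3 semitones (minor third) vs 7 semitones (perfect fifth): not equal.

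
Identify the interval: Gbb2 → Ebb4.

major thirteenth

G to E spans six letter names (G-A-B-C-D-E), plus an octave — that makes it a thirteenth of some quality.
The major thirteenth spans 21 semitones, and Gbb2 to Ebb4 is exactly 21 semitones — so this is a major thirteenth.
(Equivalently, a compound major sixth: a major sixth plus an octave.)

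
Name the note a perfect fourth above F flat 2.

B double-flat 2

Counting four letter names up from F lands on B.
A perfect fourth spans 5 semitones, so from Fb2 the target pitch is Bbb2.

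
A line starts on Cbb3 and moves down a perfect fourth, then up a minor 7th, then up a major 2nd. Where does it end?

Gbb3

Down a perfect fourth from Cbb3: Gbb2 (5 semitones down).
Up a minor seventh from Gbb2: Fbb3 (10 semitones up).
Up a major second from Fbb3: Gbb3 (2 semitones up).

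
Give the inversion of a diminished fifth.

A4

Interval numbers invert to sum to nine: 5 + 4 = 9, so a fifth inverts to a fourth.
And diminished becomes augmented under inversion, so we get an augmented fourth.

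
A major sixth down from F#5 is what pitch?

A4

Six letter names down from F: A.
A major sixth is 9 semitones; 9 semitones down from F#5 gives A4.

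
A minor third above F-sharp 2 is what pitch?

Counting three letter names up from F lands on A.
A minor third spans 3 semitones, so from F#2 the target pitch is A2.

A 2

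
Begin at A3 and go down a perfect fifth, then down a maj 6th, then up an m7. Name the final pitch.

Eb3

A3 down a perfect fifth → D3 (7 semitones).
A major sixth down from D3 is F2.
F2 up a minor seventh → Eb3 (10 semitones).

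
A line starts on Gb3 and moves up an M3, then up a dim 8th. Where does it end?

Bbb4

Gb3 up a major third → Bb3 (4 semitones).
Bb3 up a diminished octave → Bbb4 (11 semitones).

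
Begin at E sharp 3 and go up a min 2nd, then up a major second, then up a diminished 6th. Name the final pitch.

E flat 4

Up a minor second from E#3: F#3 (1 semitone up).
A major second up from F#3 is G#3.
A diminished sixth up from G#3 is Eb4.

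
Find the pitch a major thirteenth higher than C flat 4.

Counting six letter names plus an octave up from C lands on A.
Moving 21 semitones up from Cb4 (the size of a major thirteenth) reaches Ab5.

A flat 5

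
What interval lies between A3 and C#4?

A to C spans three letter names (A-B-C), so the interval is some kind of third.
The major third spans 4 semitones, and A3 to C#4 is exactly 4 semitones — so this is a major third.

major third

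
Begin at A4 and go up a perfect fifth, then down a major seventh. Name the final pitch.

A perfect fifth up from A4 is E5.
E5 down a major seventh → F4 (11 semitones).

F4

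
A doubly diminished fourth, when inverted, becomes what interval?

Interval numbers invert to sum to nine: 4 + 5 = 9, so a fourth inverts to a fifth.
Quality inverts too: doubly diminished becomes doubly augmented. That makes the inversion a doubly augmented fifth.

doubly augmented 5th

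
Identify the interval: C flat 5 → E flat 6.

C to E spans three letter names (C-D-E), plus an octave, so the interval is some kind of tenth.
Cb5 to Eb6 is 16 semitones, matching the major tenth exactly, so the quality is major.
(Equivalently, a compound major third: a major third plus an octave.)

M10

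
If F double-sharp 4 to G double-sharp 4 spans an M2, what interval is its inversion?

Inverted interval numbers add to nine, so a second pairs with a seventh (2 + 7 = 9).
Quality inverts too: major becomes minor. That makes the inversion a minor seventh.

minor seventh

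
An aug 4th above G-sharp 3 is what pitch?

C-double-sharp 4

The fourth takes the letter from G up to C.
Moving 6 semitones up from G#3 (the size of an augmented fourth) reaches C##4.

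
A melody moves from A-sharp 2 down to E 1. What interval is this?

Descending from A#2 to E1 is the same interval as ascending E1 to A#2.
E to A spans four letter names (E-F-G-A), plus an octave: an eleventh.
A perfect eleventh would be 17 semitones; E1 to A#2 is 18, one semitone wider, so the interval is augmented.
(Equivalently, a compound augmented fourth: an augmented fourth plus an octave.)

A11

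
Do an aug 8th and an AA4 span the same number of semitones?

13 semitones (augmented octave) vs 7 semitones (doubly augmented fourth): not equal.

No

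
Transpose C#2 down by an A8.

For an octave the letter name doesn't change: still C, an octave down.
An augmented octave spans 13 semitones, so from C#2 the target pitch is C1.

C1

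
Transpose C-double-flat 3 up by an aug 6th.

Six letter names up from C: A.
Moving 10 semitones up from Cbb3 (the size of an augmented sixth) reaches Ab3.

A-flat 3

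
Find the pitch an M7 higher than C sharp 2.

B sharp 2

The seventh takes the letter from C up to B.
Moving 11 semitones up from C#2 (the size of a major seventh) reaches B#2.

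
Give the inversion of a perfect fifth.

The rule of nine gives the new number: 9 − 5 = 4, so a fifth becomes a fourth.
Quality inverts too: perfect stays perfect. That makes the inversion a perfect fourth.

perfect fourth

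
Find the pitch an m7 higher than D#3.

The seventh takes the letter from D up to C.
A minor seventh is 10 semitones; 10 semitones up from D#3 gives C#4.

C#4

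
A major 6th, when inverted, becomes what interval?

The rule of nine gives the new number: 9 − 6 = 3, so a sixth becomes a third.
And major becomes minor under inversion, so we get a minor third.

minor third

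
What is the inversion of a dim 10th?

augmented 6th

First reduce the compound diminished tenth to its simple form, a diminished third.
Interval numbers invert to sum to nine: 3 + 6 = 9, so a third inverts to a sixth.
Quality inverts too: diminished becomes augmented. That makes the inversion an augmented sixth.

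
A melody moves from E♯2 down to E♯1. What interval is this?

Descending from E#2 to E#1 is the same interval as ascending E#1 to E#2.
E to E is the same letter name, plus an octave, so the interval is some kind of octave.
The perfect octave spans 12 semitones, and E#1 to E#2 is exactly 12 semitones — so this is a perfect octave.

perfect octave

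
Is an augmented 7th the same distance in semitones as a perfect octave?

Yes

An augmented seventh spans 12 semitones, and a perfect octave also spans 12 semitones — they're enharmonic.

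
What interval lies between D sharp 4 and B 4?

D to B spans six letter names (D-E-F-G-A-B): a sixth.
A major sixth would be 9 semitones, but D#4 to B4 is 8 — one semitone narrower, making it a minor sixth.

minor sixth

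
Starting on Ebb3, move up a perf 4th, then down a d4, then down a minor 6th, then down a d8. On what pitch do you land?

Ebb3 up a perfect fourth → Abb3 (5 semitones).
A diminished fourth down from Abb3 is Eb3.
Eb3 down a minor sixth → G2 (8 semitones).
G2 down a diminished octave → G#1 (11 semitones).

G#1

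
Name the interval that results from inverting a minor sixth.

Interval numbers invert to sum to nine: 6 + 3 = 9, so a sixth inverts to a third.
And minor becomes major under inversion, so we get a major third.

major third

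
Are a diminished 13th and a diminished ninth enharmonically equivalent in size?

No

A diminished thirteenth spans 19 semitones; a diminished ninth spans 12 semitones. They differ by 7.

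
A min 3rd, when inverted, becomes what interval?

M6

Inverted interval numbers add to nine, so a third pairs with a sixth (3 + 6 = 9).
And minor becomes major under inversion, so we get a major sixth.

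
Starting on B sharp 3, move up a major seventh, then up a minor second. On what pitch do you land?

B sharp 4

A major seventh up from B#3 is A##4.
Up a minor second from A##4: B#4 (1 semitone up).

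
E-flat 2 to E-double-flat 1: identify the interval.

A8

Descending from Eb2 to Ebb1 is the same interval as ascending Ebb1 to Eb2.
E to E is the same letter name, plus an octave, so the interval is some kind of octave.
A perfect octave would be 12 semitones; Ebb1 to Eb2 is 13, one semitone wider, so the interval is augmented.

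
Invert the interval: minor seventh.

Inverted interval numbers add to nine, so a seventh pairs with a second (7 + 2 = 9).
And minor becomes major under inversion, so we get a major second.

major second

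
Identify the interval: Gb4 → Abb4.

minor 2nd

G to A spans two letter names (G-A) — that makes it a second of some quality.
At 1 semitone, Gb4→Abb4 falls one short of a major second: minor.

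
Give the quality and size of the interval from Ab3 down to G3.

m2

Descending from Ab3 to G3 is the same interval as ascending G3 to Ab3.
G to A spans two letter names (G-A) — that makes it a second of some quality.
G3 to Ab3 is 1 semitone, a half step short of the major second (2), so this is minor.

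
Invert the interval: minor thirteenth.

First reduce the compound minor thirteenth to its simple form, a minor sixth.
Inverted interval numbers add to nine, so a sixth pairs with a third (6 + 3 = 9).
And minor becomes major under inversion, so we get a major third.

major third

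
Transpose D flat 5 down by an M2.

Counting two letter names down from D lands on C.
A major second spans 2 semitones, so from Db5 the target pitch is Cb5.

C flat 5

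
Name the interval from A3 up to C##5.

augmented tenth

A to C spans three letter names (A-B-C), plus an octave: a tenth.
The major tenth is 16 semitones; here we have 17, one semitone wider: augmented.
(Equivalently, a compound augmented third: an augmented third plus an octave.)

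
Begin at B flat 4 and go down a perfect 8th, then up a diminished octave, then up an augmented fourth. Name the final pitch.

Bb4 down a perfect octave → Bb3 (12 semitones).
Bb3 up a diminished octave → Bbb4 (11 semitones).
Bbb4 up an augmented fourth → Eb5 (6 semitones).

E flat 5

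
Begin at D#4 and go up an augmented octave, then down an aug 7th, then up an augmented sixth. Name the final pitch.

C##5

Up an augmented octave from D#4: D##5 (13 semitones up).
D##5 down an augmented seventh → E4 (12 semitones).
An augmented sixth up from E4 is C##5.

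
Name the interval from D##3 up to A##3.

D to A spans five letter names (D-E-F-G-A): a fifth.
Counting semitones, D##3→A##3 is 7, which is the perfect fifth.

perfect 5th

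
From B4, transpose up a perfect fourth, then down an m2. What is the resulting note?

D#5

Up a perfect fourth from B4: E5 (5 semitones up).
A minor second down from E5 is D#5.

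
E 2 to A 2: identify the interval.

perfect fourth

E to A spans four letter names (E-F-G-A) — that makes it a fourth of some quality.
Counting semitones, E2→A2 is 5, which is the perfect fourth.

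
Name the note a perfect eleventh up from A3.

D5

Counting four letter names plus an octave up from A lands on D.
A perfect eleventh is 17 semitones; 17 semitones up from A3 gives D5.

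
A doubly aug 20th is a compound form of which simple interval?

Subtracting seven from the interval number removes an octave: 20 − 14 = 6.
Quality carries through unchanged, so the simple form is a doubly augmented sixth.

AA6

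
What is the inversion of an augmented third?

diminished 6th

Inverted interval numbers add to nine, so a third pairs with a sixth (3 + 6 = 9).
Quality inverts too: augmented becomes diminished. That makes the inversion a diminished sixth.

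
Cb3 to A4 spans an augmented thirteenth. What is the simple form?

Subtracting seven from the interval number removes an octave: 13 − 7 = 6.
That makes an augmented thirteenth a compound augmented sixth — an octave plus an augmented sixth.

augmented sixth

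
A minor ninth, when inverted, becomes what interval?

First reduce the compound minor ninth to its simple form, a minor second.
Interval numbers invert to sum to nine: 2 + 7 = 9, so a second inverts to a seventh.
The quality also flips — minor becomes major — giving a major seventh.

major seventh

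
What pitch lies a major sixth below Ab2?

Cb2

The sixth takes the letter from A down to C.
Moving 9 semitones down from Ab2 (the size of a major sixth) reaches Cb2.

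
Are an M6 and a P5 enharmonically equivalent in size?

No

A major sixth spans 9 semitones; a perfect fifth spans 7 semitones. They differ by 2.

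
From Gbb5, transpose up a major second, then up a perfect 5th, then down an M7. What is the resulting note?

Fbb5

A major second up from Gbb5 is Abb5.
Up a perfect fifth from Abb5: Ebb6 (7 semitones up).
Ebb6 down a major seventh → Fbb5 (11 semitones).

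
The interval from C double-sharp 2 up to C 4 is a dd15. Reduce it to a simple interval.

Subtracting seven from the interval number removes an octave: 15 − 7 = 8.
So a doubly diminished fifteenth is an octave plus a doubly diminished octave. The quality is unchanged.

dd8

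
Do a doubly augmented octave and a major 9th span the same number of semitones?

Both span 14 semitones: a doubly augmented octave and a major ninth are the same chromatic distance.

Yes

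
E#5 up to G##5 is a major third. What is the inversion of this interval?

The rule of nine gives the new number: 9 − 3 = 6, so a third becomes a sixth.
The quality also flips — major becomes minor — giving a minor sixth.

minor sixth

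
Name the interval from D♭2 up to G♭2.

D to G spans four letter names (D-E-F-G): a fourth.
Counting semitones, Db2→Gb2 is 5, which is the perfect fourth.

perfect fourth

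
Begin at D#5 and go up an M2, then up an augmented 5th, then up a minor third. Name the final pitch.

Up a major second from D#5: E#5 (2 semitones up).
Up an augmented fifth from E#5: B##5 (8 semitones up).
Up a minor third from B##5: D##6 (3 semitones up).

D##6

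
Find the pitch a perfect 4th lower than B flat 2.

Four letter names down from B: F.
A perfect fourth spans 5 semitones, so from Bb2 the target pitch is F2.

F 2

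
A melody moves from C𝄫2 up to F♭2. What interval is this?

C to F spans four letter names (C-D-E-F) — that makes it a fourth of some quality.
The perfect fourth is 5 semitones; here we have 6, one semitone wider: augmented.

augmented 4th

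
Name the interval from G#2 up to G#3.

G to G is the same letter name, plus an octave, so the interval is some kind of octave.
The perfect octave spans 12 semitones, and G#2 to G#3 is exactly 12 semitones — so this is a perfect octave.

perfect octave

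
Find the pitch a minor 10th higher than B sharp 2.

D sharp 4

Counting three letter names plus an octave up from B lands on D.
A minor tenth spans 15 semitones, so from B#2 the target pitch is D#4.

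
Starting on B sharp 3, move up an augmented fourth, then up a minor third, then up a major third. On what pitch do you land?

B#3 up an augmented fourth → E##4 (6 semitones).
A minor third up from E##4 is G##4.
Up a major third from G##4: B##4 (4 semitones up).

B double-sharp 4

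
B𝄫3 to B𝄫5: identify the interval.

P15

B to B is the same letter name, plus 2 octaves, so the interval is some kind of fifteenth.
The perfect fifteenth spans 24 semitones, and Bbb3 to Bbb5 is exactly 24 semitones — so this is a perfect fifteenth.
(Equivalently, a compound perfect octave: a perfect octave plus an octave.)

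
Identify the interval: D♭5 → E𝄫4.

Descending from Db5 to Ebb4 is the same interval as ascending Ebb4 to Db5.
E to D spans seven letter names (E-F-G-A-B-C-D): a seventh.
Ebb4 to Db5 is 11 semitones, matching the major seventh exactly, so the quality is major.

major 7th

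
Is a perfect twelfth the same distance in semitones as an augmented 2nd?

No

A perfect twelfth is 19 semitones but an augmented second is 3 semitones — different sizes.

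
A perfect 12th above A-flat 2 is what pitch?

E-flat 4

Five letters up from A (plus an octave) reaches E.
Moving 19 semitones up from Ab2 (the size of a perfect twelfth) reaches Eb4.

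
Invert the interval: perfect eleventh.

P5

First reduce the compound perfect eleventh to its simple form, a perfect fourth.
Interval numbers invert to sum to nine: 4 + 5 = 9, so a fourth inverts to a fifth.
And perfect stays perfect under inversion, so we get a perfect fifth.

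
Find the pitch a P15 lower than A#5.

A fifteenth keeps the letter name A, two octaves down from A.
A perfect fifteenth is 24 semitones; 24 semitones down from A#5 gives A#3.

A#3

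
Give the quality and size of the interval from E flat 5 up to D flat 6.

m7

E to D spans seven letter names (E-F-G-A-B-C-D), so the interval is some kind of seventh.
A major seventh would be 11 semitones, but Eb5 to Db6 is 10 — one semitone narrower, making it a minor seventh.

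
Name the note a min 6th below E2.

Counting six letter names down from E lands on G.
A minor sixth is 8 semitones; 8 semitones down from E2 gives G#1.

G#1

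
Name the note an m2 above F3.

Gb3

Two letter names up from F: G.
A minor second spans 1 semitone, so from F3 the target pitch is Gb3.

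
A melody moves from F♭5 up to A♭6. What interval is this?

F to A spans three letter names (F-G-A), plus an octave, so the interval is some kind of tenth.
Fb5 to Ab6 is 16 semitones, matching the major tenth exactly, so the quality is major.
(Equivalently, a compound major third: a major third plus an octave.)

major tenth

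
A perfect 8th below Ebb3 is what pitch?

The letter stays E (same as the start), shifted an octave down.
A perfect octave spans 12 semitones, so from Ebb3 the target pitch is Ebb2.

Ebb2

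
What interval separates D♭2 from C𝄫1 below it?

augmented ninth

Descending from Db2 to Cbb1 is the same interval as ascending Cbb1 to Db2.
C to D spans two letter names (C-D), plus an octave: a ninth.
The major ninth is 14 semitones; here we have 15, one semitone wider: augmented.
(Equivalently, a compound augmented second: an augmented second plus an octave.)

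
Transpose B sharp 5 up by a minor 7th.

The seventh takes the letter from B up to A.
A minor seventh spans 10 semitones, so from B#5 the target pitch is A#6.

A sharp 6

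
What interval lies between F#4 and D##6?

augmented thirteenth

F to D spans six letter names (F-G-A-B-C-D), plus an octave — that makes it a thirteenth of some quality.
The major thirteenth is 21 semitones; here we have 22, one semitone wider: augmented.
(Equivalently, a compound augmented sixth: an augmented sixth plus an octave.)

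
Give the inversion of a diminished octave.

augmented 1st

Interval numbers invert to sum to nine: 8 + 1 = 9, so an octave inverts to a unison.
Quality inverts too: diminished becomes augmented. That makes the inversion an augmented unison.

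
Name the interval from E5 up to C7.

E to C spans six letter names (E-F-G-A-B-C), plus an octave: a thirteenth.
A major thirteenth would be 21 semitones, but E5 to C7 is 20 — one semitone narrower, making it a minor thirteenth.
(Equivalently, a compound minor sixth: a minor sixth plus an octave.)

minor thirteenth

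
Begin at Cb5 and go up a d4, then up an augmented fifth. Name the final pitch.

Up a diminished fourth from Cb5: Fbb5 (4 semitones up).
An augmented fifth up from Fbb5 is Cb6.

Cb6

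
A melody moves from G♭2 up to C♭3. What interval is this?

G to C spans four letter names (G-A-B-C) — that makes it a fourth of some quality.
Gb2 to Cb3 is 5 semitones, matching the perfect fourth exactly, so the quality is perfect.

perfect fourth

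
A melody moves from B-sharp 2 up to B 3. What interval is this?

B to B is the same letter name, plus an octave: an octave.
B#2 to B3 spans 11 semitones — one semitone narrower than the perfect octave (12) — giving a diminished octave.

diminished octave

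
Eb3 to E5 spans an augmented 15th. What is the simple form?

augmented 8th

Take out an octave (7 from the number): 15 − 7 = 8.
That makes an augmented fifteenth a compound augmented octave — an octave plus an augmented octave.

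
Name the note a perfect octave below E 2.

An octave keeps the letter name E, an octave down from E.
Moving 12 semitones down from E2 (the size of a perfect octave) reaches E1.

E 1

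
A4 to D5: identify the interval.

A to D spans four letter names (A-B-C-D): a fourth.
The perfect fourth spans 5 semitones, and A4 to D5 is exactly 5 semitones — so this is a perfect fourth.

perfect 4th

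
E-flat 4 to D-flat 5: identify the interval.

E to D spans seven letter names (E-F-G-A-B-C-D): a seventh.
Eb4 to Db5 is 10 semitones, a half step short of the major seventh (11), so this is minor.

m7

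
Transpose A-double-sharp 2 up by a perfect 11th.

D-double-sharp 4

The eleventh's letter: A up four letter names plus an octave → D.
A perfect eleventh spans 17 semitones, so from A##2 the target pitch is D##4.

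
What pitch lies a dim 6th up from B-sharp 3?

G 4

Counting six letter names up from B lands on G.
A diminished sixth is 7 semitones; 7 semitones up from B#3 gives G4.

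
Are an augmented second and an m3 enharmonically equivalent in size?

An augmented second = 3 semitones = a minor third; enharmonically equal.

Yes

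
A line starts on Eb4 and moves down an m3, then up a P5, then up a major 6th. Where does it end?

E5

Eb4 down a minor third → C4 (3 semitones).
A perfect fifth up from C4 is G4.
G4 up a major sixth → E5 (9 semitones).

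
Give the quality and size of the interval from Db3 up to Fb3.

D to F spans three letter names (D-E-F), so the interval is some kind of third.
Db3 to Fb3 is 3 semitones, a half step short of the major third (4), so this is minor.

minor third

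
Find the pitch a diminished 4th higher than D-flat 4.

Four letter names up from D: G.
A diminished fourth is 4 semitones; 4 semitones up from Db4 gives Gbb4.

G-double-flat 4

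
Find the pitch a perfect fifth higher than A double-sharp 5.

E double-sharp 6

The fifth takes the letter from A up to E.
A perfect fifth is 7 semitones; 7 semitones up from A##5 gives E##6.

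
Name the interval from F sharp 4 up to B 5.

F to B spans four letter names (F-G-A-B), plus an octave — that makes it an eleventh of some quality.
Counting semitones, F#4→B5 is 17, which is the perfect eleventh.
(Equivalently, a compound perfect fourth: a perfect fourth plus an octave.)

perfect eleventh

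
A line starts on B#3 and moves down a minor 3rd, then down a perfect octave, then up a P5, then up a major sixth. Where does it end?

B##3

Down a minor third from B#3: G##3 (3 semitones down).
Down a perfect octave from G##3: G##2 (12 semitones down).
Up a perfect fifth from G##2: D##3 (7 semitones up).
Up a major sixth from D##3: B##3 (9 semitones up).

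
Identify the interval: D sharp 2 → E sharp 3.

D to E spans two letter names (D-E), plus an octave — that makes it a ninth of some quality.
The major ninth spans 14 semitones, and D#2 to E#3 is exactly 14 semitones — so this is a major ninth.
(Equivalently, a compound major second: a major second plus an octave.)

major ninth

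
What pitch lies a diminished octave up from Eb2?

The letter stays E (same as the start), shifted an octave up.
A diminished octave is 11 semitones; 11 semitones up from Eb2 gives Ebb3.

Ebb3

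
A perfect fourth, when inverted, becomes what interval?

perfect fifth

The rule of nine gives the new number: 9 − 4 = 5, so a fourth becomes a fifth.
Quality inverts too: perfect stays perfect. That makes the inversion a perfect fifth.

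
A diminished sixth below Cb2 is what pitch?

Six letter names down from C: E.
A diminished sixth is 7 semitones; 7 semitones down from Cb2 gives E1.

E1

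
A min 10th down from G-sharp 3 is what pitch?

Three letters down from G (plus an octave) reaches E.
Moving 15 semitones down from G#3 (the size of a minor tenth) reaches E#2.

E-sharp 2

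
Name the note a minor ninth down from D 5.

Counting two letter names plus an octave down from D lands on C.
A minor ninth is 13 semitones; 13 semitones down from D5 gives C#4.

C sharp 4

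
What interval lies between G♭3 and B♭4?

M10

G to B spans three letter names (G-A-B), plus an octave — that makes it a tenth of some quality.
Counting semitones, Gb3→Bb4 is 16, which is the major tenth.
(Equivalently, a compound major third: a major third plus an octave.)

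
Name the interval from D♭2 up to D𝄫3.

D to D is the same letter name, plus an octave — that makes it an octave of some quality.
A perfect octave would be 12 semitones; Db2 to Dbb3 is 11, one semitone narrower, so the interval is diminished.

diminished octave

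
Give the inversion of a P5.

P4

The rule of nine gives the new number: 9 − 5 = 4, so a fifth becomes a fourth.
The quality also flips — perfect stays perfect — giving a perfect fourth.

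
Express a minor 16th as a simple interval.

minor 2nd

Each octave removed subtracts seven from the number: 16 − 14 = 2.
That makes a minor sixteenth a compound minor second — 2 octaves plus a minor second.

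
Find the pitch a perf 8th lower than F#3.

The letter stays F (same as the start), shifted an octave down.
A perfect octave is 12 semitones; 12 semitones down from F#3 gives F#2.

F#2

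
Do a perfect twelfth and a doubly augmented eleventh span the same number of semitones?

Yes

Both span 19 semitones: a perfect twelfth and a doubly augmented eleventh are the same chromatic distance.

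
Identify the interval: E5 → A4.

P5

Descending from E5 to A4 is the same interval as ascending A4 to E5.
A to E spans five letter names (A-B-C-D-E): a fifth.
Counting semitones, A4→E5 is 7, which is the perfect fifth.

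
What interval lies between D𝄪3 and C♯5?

D to C spans seven letter names (D-E-F-G-A-B-C), plus an octave: a fourteenth.
D##3 to C#5 spans 21 semitones — two semitones narrower than the major fourteenth (23) — giving a diminished fourteenth.
(Equivalently, a compound diminished seventh: a diminished seventh plus an octave.)

d14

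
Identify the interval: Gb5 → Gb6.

G to G is the same letter name, plus an octave — that makes it an octave of some quality.
Counting semitones, Gb5→Gb6 is 12, which is the perfect octave.

perfect 8th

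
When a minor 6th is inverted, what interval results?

The rule of nine gives the new number: 9 − 6 = 3, so a sixth becomes a third.
The quality also flips — minor becomes major — giving a major third.

M3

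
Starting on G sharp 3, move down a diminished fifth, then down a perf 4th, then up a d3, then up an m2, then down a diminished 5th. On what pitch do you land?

F sharp 2

Down a diminished fifth from G#3: C##3 (6 semitones down).
C##3 down a perfect fourth → G##2 (5 semitones).
Up a diminished third from G##2: B2 (2 semitones up).
A minor second up from B2 is C3.
C3 down a diminished fifth → F#2 (6 semitones).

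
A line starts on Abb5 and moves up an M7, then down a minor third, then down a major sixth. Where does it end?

Gb5

Up a major seventh from Abb5: Gb6 (11 semitones up).
Gb6 down a minor third → Eb6 (3 semitones).
A major sixth down from Eb6 is Gb5.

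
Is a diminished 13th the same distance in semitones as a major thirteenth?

19 semitones (diminished thirteenth) vs 21 semitones (major thirteenth): not equal.

No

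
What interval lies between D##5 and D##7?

perfect 15th

D to D is the same letter name, plus 2 octaves: a fifteenth.
The perfect fifteenth spans 24 semitones, and D##5 to D##7 is exactly 24 semitones — so this is a perfect fifteenth.
(Equivalently, a compound perfect octave: a perfect octave plus an octave.)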